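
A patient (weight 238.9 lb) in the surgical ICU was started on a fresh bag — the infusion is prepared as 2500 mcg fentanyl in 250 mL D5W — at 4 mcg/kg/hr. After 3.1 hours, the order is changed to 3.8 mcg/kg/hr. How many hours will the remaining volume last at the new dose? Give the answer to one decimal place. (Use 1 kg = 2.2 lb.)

2.8 hours

Initial rate:
Weight = 238.9 lb ÷ 2.2 lb/kg = 108.5909 kg
Dose = 4 mcg/kg/hr × 108.5909 kg = 434.3636 mcg/hr
Concentration = 2500 mcg ÷ 250 mL = 10 mcg/mL
Rate = 434.3636 mcg/hr ÷ 10 mcg/mL = 43.43636 mL/hr
Volume infused so far = 43.43636 mL/hr × 3.1 hr = 134.6527 mL
Volume remaining = 250 − 134.6527 = 115.3473 mL
New rate:
Dose = 3.8 mcg/kg/hr × 108.5909 kg = 412.6455 mcg/hr
Rate = 412.6455 mcg/hr ÷ 10 mcg/mL = 41.26455 mL/hr
Time remaining = 115.3473 mL ÷ 41.26455 mL/hr = 2.795312 hr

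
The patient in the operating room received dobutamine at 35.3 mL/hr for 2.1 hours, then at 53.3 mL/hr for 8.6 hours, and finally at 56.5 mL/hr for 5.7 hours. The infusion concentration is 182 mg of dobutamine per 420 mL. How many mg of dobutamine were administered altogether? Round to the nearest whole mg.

Concentration = 182 mg ÷ 420 mL = 0.4333333 mg/mL
Stage 1: 35.3 mL/hr × 2.1 hr = 74.13 mL → 74.13 mL × 0.4333333 mg/mL = 32.123 mg
Stage 2: 53.3 mL/hr × 8.6 hr = 458.38 mL → 458.38 mL × 0.4333333 mg/mL = 198.6313 mg
Stage 3: 56.5 mL/hr × 5.7 hr = 322.05 mL → 322.05 mL × 0.4333333 mg/mL = 139.555 mg
Total = 32.123 + 198.6313 + 139.555 = 370.3093 mg

370 mg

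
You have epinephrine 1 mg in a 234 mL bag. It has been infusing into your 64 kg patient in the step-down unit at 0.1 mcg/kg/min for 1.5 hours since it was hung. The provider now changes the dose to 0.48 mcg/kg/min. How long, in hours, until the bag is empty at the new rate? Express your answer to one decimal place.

Initial rate:
Dose = 0.1 mcg/kg/min × 64 kg = 6.4 mcg/min
6.4 mcg/min × 60 min/hr = 384 mcg/hr
Concentration = 1 mg ÷ 234 mL = 0.004273504 mg/mL = 4.273504 mcg/mL
Rate = 384 mcg/hr ÷ 4.273504 mcg/mL = 89.856 mL/hr
Volume infused so far = 89.856 mL/hr × 1.5 hr = 134.784 mL
Volume remaining = 234 − 134.784 = 99.216 mL
New rate:
Dose = 0.48 mcg/kg/min × 64 kg = 30.72 mcg/min
30.72 mcg/min × 60 min/hr = 1843.2 mcg/hr
Rate = 1843.2 mcg/hr ÷ 4.273504 mcg/mL = 431.3088 mL/hr
Time remaining = 99.216 mL ÷ 431.3088 mL/hr = 0.2300347 hr

0.2 hours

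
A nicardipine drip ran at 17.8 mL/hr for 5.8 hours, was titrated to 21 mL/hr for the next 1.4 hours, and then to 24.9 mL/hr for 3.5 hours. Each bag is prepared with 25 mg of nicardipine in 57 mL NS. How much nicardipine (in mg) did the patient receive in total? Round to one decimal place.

96.4 mg

Concentration = 25 mg ÷ 57 mL = 0.4385965 mg/mL
Stage 1: 17.8 mL/hr × 5.8 hr = 103.24 mL → 103.24 mL × 0.4385965 mg/mL = 45.2807 mg
Stage 2: 21 mL/hr × 1.4 hr = 29.4 mL → 29.4 mL × 0.4385965 mg/mL = 12.89474 mg
Stage 3: 24.9 mL/hr × 3.5 hr = 87.15 mL → 87.15 mL × 0.4385965 mg/mL = 38.22368 mg
Total = 45.2807 + 12.89474 + 38.22368 = 96.39912 mg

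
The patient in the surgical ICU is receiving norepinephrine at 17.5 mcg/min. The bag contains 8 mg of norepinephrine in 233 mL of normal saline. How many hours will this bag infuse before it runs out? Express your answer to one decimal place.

7.6 hours

17.5 mcg/min × 60 min/hr = 1050 mcg/hr
Concentration = 8 mg ÷ 233 mL = 0.03433476 mg/mL = 34.33476 mcg/mL
Rate = 1050 mcg/hr ÷ 34.33476 mcg/mL = 30.58125 mL/hr
Duration = 233 mL ÷ 30.58125 mL/hr = 7.619048 hr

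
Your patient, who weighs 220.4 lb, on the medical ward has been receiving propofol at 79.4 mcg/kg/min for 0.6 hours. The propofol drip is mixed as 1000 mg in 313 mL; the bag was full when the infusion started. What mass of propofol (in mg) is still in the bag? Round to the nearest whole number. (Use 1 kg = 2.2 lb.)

Weight = 220.4 lb ÷ 2.2 lb/kg = 100.1818 kg
Dose = 79.4 mcg/kg/min × 100.1818 kg = 7954.436 mcg/min
7954.436 mcg/min × 60 min/hr = 477266.2 mcg/hr
Concentration = 1000 mg ÷ 313 mL = 3.194888 mg/mL = 3194.888 mcg/mL
Rate = 477266.2 mcg/hr ÷ 3194.888 mcg/mL = 149.3843 mL/hr
Volume infused = 149.3843 mL/hr × 0.6 hr = 89.63059 mL
Volume remaining = 313 − 89.63059 = 223.3694 mL
Drug remaining = 223.3694 mL × 3194.888 mcg/mL = 713640.3 mcg = 713.6403 mg

714 mg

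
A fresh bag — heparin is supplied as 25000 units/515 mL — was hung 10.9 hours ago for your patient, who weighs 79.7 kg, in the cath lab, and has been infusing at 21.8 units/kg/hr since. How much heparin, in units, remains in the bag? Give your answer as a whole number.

6062 units

Dose = 21.8 units/kg/hr × 79.7 kg = 1737.46 units/hr
Concentration = 25000 units ÷ 515 mL = 48.54369 units/mL
Rate = 1737.46 units/hr ÷ 48.54369 units/mL = 35.79168 mL/hr
Volume infused = 35.79168 mL/hr × 10.9 hr = 390.1293 mL
Volume remaining = 515 − 390.1293 = 124.8707 mL
Drug remaining = 124.8707 mL × 48.54369 units/mL = 6061.686 units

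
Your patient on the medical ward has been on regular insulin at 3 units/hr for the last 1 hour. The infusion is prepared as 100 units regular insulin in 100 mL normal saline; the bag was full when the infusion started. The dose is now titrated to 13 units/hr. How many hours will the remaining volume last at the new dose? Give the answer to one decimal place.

7.5 hours

Initial rate:
Concentration = 100 units ÷ 100 mL = 1 units/mL
Rate = 3 units/hr ÷ 1 units/mL = 3 mL/hr
Volume infused so far = 3 mL/hr × 1 hr = 3 mL
Volume remaining = 100 − 3 = 97 mL
New rate:
Rate = 13 units/hr ÷ 1 units/mL = 13 mL/hr
Time remaining = 97 mL ÷ 13 mL/hr = 7.461538 hr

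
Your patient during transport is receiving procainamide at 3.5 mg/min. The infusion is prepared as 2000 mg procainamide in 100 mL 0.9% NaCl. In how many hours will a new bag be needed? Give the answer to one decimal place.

9.5 hours

3.5 mg/min × 60 min/hr = 210 mg/hr
Concentration = 2000 mg ÷ 100 mL = 20 mg/mL
Rate = 210 mg/hr ÷ 20 mg/mL = 10.5 mL/hr
Duration = 100 mL ÷ 10.5 mL/hr = 9.52381 hr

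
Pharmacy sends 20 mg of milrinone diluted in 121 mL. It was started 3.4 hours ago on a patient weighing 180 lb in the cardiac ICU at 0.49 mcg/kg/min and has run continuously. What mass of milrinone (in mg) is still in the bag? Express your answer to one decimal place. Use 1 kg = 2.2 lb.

11.8 mg

Weight = 180 lb ÷ 2.2 lb/kg = 81.81818 kg
Dose = 0.49 mcg/kg/min × 81.81818 kg = 40.09091 mcg/min
40.09091 mcg/min × 60 min/hr = 2405.455 mcg/hr
Concentration = 20 mg ÷ 121 mL = 0.1652893 mg/mL = 165.2893 mcg/mL
Rate = 2405.455 mcg/hr ÷ 165.2893 mcg/mL = 14.553 mL/hr
Volume infused = 14.553 mL/hr × 3.4 hr = 49.4802 mL
Volume remaining = 121 − 49.4802 = 71.5198 mL
Drug remaining = 71.5198 mL × 165.2893 mcg/mL = 11821.45 mcg = 11.82145 mg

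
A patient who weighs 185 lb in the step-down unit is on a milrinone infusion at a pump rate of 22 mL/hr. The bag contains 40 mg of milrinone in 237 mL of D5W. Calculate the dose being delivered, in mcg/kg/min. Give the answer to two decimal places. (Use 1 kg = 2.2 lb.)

0.74 mcg/kg/min

Weight = 185 lb ÷ 2.2 lb/kg = 84.09091 kg
Concentration = 40 mg ÷ 237 mL = 0.1687764 mg/mL = 168.7764 mcg/mL
Drug rate = 22 mL/hr × 168.7764 mcg/mL = 3713.08 mcg/hr
3713.08 mcg/hr ÷ 60 min/hr = 61.88467 mcg/min
61.88467 mcg/min ÷ 84.09091 kg = 0.7359258 mcg/kg/min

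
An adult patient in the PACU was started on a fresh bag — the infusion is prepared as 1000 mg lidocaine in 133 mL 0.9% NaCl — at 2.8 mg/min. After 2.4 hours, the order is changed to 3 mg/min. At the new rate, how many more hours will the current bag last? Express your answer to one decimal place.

3.3 hours

Initial rate:
2.8 mg/min × 60 min/hr = 168 mg/hr
Concentration = 1000 mg ÷ 133 mL = 7.518797 mg/mL
Rate = 168 mg/hr ÷ 7.518797 mg/mL = 22.344 mL/hr
Volume infused so far = 22.344 mL/hr × 2.4 hr = 53.6256 mL
Volume remaining = 133 − 53.6256 = 79.3744 mL
New rate:
3 mg/min × 60 min/hr = 180 mg/hr
Rate = 180 mg/hr ÷ 7.518797 mg/mL = 23.94 mL/hr
Time remaining = 79.3744 mL ÷ 23.94 mL/hr = 3.315556 hr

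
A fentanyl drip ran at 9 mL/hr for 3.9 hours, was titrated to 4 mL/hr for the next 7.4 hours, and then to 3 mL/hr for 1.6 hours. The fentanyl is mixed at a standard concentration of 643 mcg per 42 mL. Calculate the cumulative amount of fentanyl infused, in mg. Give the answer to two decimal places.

Concentration = 643 mcg ÷ 42 mL = 15.30952 mcg/mL
Stage 1: 9 mL/hr × 3.9 hr = 35.1 mL → 35.1 mL × 15.30952 mcg/mL = 537.3643 mcg
Stage 2: 4 mL/hr × 7.4 hr = 29.6 mL → 29.6 mL × 15.30952 mcg/mL = 453.1619 mcg
Stage 3: 3 mL/hr × 1.6 hr = 4.8 mL → 4.8 mL × 15.30952 mcg/mL = 73.48571 mcg
Total = 537.3643 + 453.1619 + 73.48571 = 1064.012 mcg = 1.064012 mg

1.06 mg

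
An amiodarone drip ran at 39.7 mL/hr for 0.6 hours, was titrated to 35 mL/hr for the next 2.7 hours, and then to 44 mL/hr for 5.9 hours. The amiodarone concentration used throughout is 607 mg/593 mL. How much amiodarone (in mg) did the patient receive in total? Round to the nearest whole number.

387 mg

Concentration = 607 mg ÷ 593 mL = 1.023609 mg/mL
Stage 1: 39.7 mL/hr × 0.6 hr = 23.82 mL → 23.82 mL × 1.023609 mg/mL = 24.38236 mg
Stage 2: 35 mL/hr × 2.7 hr = 94.5 mL → 94.5 mL × 1.023609 mg/mL = 96.73103 mg
Stage 3: 44 mL/hr × 5.9 hr = 259.6 mL → 259.6 mL × 1.023609 mg/mL = 265.7288 mg
Total = 24.38236 + 96.73103 + 265.7288 = 386.8422 mg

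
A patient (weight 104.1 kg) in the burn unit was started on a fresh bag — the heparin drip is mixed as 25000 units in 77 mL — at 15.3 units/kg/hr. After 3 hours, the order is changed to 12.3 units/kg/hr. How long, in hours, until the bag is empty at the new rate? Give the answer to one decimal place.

15.8 hours

Initial rate:
Dose = 15.3 units/kg/hr × 104.1 kg = 1592.73 units/hr
Concentration = 25000 units ÷ 77 mL = 324.6753 units/mL
Rate = 1592.73 units/hr ÷ 324.6753 units/mL = 4.905608 mL/hr
Volume infused so far = 4.905608 mL/hr × 3 hr = 14.71683 mL
Volume remaining = 77 − 14.71683 = 62.28317 mL
New rate:
Dose = 12.3 units/kg/hr × 104.1 kg = 1280.43 units/hr
Rate = 1280.43 units/hr ÷ 324.6753 units/mL = 3.943724 mL/hr
Time remaining = 62.28317 mL ÷ 3.943724 mL/hr = 15.79298 hr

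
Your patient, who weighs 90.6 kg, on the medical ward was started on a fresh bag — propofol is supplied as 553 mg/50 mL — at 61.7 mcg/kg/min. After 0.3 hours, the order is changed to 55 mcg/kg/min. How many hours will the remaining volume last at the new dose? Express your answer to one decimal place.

Initial rate:
Dose = 61.7 mcg/kg/min × 90.6 kg = 5590.02 mcg/min
5590.02 mcg/min × 60 min/hr = 335401.2 mcg/hr
Concentration = 553 mg ÷ 50 mL = 11.06 mg/mL = 11060 mcg/mL
Rate = 335401.2 mcg/hr ÷ 11060 mcg/mL = 30.32561 mL/hr
Volume infused so far = 30.32561 mL/hr × 0.3 hr = 9.097682 mL
Volume remaining = 50 − 9.097682 = 40.90232 mL
New rate:
Dose = 55 mcg/kg/min × 90.6 kg = 4983 mcg/min
4983 mcg/min × 60 min/hr = 298980 mcg/hr
Rate = 298980 mcg/hr ÷ 11060 mcg/mL = 27.03255 mL/hr
Time remaining = 40.90232 mL ÷ 27.03255 mL/hr = 1.513077 hr

1.5 hours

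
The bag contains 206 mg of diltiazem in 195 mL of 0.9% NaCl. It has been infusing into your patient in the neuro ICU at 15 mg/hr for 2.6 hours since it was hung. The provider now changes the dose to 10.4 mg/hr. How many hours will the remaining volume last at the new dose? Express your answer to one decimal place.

Initial rate:
Concentration = 206 mg ÷ 195 mL = 1.05641 mg/mL
Rate = 15 mg/hr ÷ 1.05641 mg/mL = 14.19903 mL/hr
Volume infused so far = 14.19903 mL/hr × 2.6 hr = 36.91748 mL
Volume remaining = 195 − 36.91748 = 158.0825 mL
New rate:
Rate = 10.4 mg/hr ÷ 1.05641 mg/mL = 9.84466 mL/hr
Time remaining = 158.0825 mL ÷ 9.84466 mL/hr = 16.05769 hr

16.1 hours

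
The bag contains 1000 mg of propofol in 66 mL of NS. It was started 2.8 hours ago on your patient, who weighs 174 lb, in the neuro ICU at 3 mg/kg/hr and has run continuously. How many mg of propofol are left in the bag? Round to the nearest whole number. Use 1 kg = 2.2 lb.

336 mg

Weight = 174 lb ÷ 2.2 lb/kg = 79.09091 kg
Dose = 3 mg/kg/hr × 79.09091 kg = 237.2727 mg/hr
Concentration = 1000 mg ÷ 66 mL = 15.15152 mg/mL
Rate = 237.2727 mg/hr ÷ 15.15152 mg/mL = 15.66 mL/hr
Volume infused = 15.66 mL/hr × 2.8 hr = 43.848 mL
Volume remaining = 66 − 43.848 = 22.152 mL
Drug remaining = 22.152 mL × 15.15152 mg/mL = 335.6364 mg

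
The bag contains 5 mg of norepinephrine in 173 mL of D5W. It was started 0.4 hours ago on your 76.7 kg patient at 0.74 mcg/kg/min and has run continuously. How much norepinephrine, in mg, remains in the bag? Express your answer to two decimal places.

3.64 mg

Dose = 0.74 mcg/kg/min × 76.7 kg = 56.758 mcg/min
56.758 mcg/min × 60 min/hr = 3405.48 mcg/hr
Concentration = 5 mg ÷ 173 mL = 0.02890173 mg/mL = 28.90173 mcg/mL
Rate = 3405.48 mcg/hr ÷ 28.90173 mcg/mL = 117.8296 mL/hr
Volume infused = 117.8296 mL/hr × 0.4 hr = 47.13184 mL
Volume remaining = 173 − 47.13184 = 125.8682 mL
Drug remaining = 125.8682 mL × 28.90173 mcg/mL = 3637.808 mcg = 3.637808 mg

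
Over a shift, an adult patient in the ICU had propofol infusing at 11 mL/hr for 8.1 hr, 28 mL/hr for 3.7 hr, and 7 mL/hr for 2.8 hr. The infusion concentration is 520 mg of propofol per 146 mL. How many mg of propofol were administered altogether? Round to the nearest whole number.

Concentration = 520 mg ÷ 146 mL = 3.561644 mg/mL
Stage 1: 11 mL/hr × 8.1 hr = 89.1 mL → 89.1 mL × 3.561644 mg/mL = 317.3425 mg
Stage 2: 28 mL/hr × 3.7 hr = 103.6 mL → 103.6 mL × 3.561644 mg/mL = 368.9863 mg
Stage 3: 7 mL/hr × 2.8 hr = 19.6 mL → 19.6 mL × 3.561644 mg/mL = 69.80822 mg
Total = 317.3425 + 368.9863 + 69.80822 = 756.137 mg

756 mg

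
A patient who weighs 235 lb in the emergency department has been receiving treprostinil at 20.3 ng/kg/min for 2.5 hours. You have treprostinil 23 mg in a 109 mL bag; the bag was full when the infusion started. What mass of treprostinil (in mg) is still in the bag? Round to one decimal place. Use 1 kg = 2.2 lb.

22.7 mg

Weight = 235 lb ÷ 2.2 lb/kg = 106.8182 kg
Dose = 20.3 ng/kg/min × 106.8182 kg = 2168.409 ng/min
2168.409 ng/min × 60 min/hr = 130104.5 ng/hr
Concentration = 23 mg ÷ 109 mL = 0.2110092 mg/mL = 211009.2 ng/mL
Rate = 130104.5 ng/hr ÷ 211009.2 ng/mL = 0.6165824 mL/hr
Volume infused = 0.6165824 mL/hr × 2.5 hr = 1.541456 mL
Volume remaining = 109 − 1.541456 = 107.4585 mL
Drug remaining = 107.4585 mL × 211009.2 ng/mL = 22674739 ng = 22.67474 mg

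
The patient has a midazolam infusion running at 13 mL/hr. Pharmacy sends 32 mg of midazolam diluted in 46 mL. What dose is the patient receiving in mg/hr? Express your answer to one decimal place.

9.0 mg/hr

Concentration = 32 mg ÷ 46 mL = 0.6956522 mg/mL
Drug rate = 13 mL/hr × 0.6956522 mg/mL = 9.043478 mg/hr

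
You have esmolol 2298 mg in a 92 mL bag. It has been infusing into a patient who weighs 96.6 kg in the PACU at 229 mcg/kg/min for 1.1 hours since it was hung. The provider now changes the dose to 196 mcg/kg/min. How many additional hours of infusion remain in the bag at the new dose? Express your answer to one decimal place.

0.7 hours

Initial rate:
Dose = 229 mcg/kg/min × 96.6 kg = 22121.4 mcg/min
22121.4 mcg/min × 60 min/hr = 1327284 mcg/hr
Concentration = 2298 mg ÷ 92 mL = 24.97826 mg/mL = 24978.26 mcg/mL
Rate = 1327284 mcg/hr ÷ 24978.26 mcg/mL = 53.13757 mL/hr
Volume infused so far = 53.13757 mL/hr × 1.1 hr = 58.45132 mL
Volume remaining = 92 − 58.45132 = 33.54868 mL
New rate:
Dose = 196 mcg/kg/min × 96.6 kg = 18933.6 mcg/min
18933.6 mcg/min × 60 min/hr = 1136016 mcg/hr
Rate = 1136016 mcg/hr ÷ 24978.26 mcg/mL = 45.48019 mL/hr
Time remaining = 33.54868 mL ÷ 45.48019 mL/hr = 0.7376548 hr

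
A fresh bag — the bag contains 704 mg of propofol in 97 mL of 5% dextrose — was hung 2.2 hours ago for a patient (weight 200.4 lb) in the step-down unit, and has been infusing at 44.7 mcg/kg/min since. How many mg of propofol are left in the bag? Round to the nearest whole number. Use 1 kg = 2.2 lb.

Weight = 200.4 lb ÷ 2.2 lb/kg = 91.09091 kg
Dose = 44.7 mcg/kg/min × 91.09091 kg = 4071.764 mcg/min
4071.764 mcg/min × 60 min/hr = 244305.8 mcg/hr
Concentration = 704 mg ÷ 97 mL = 7.257732 mg/mL = 7257.732 mcg/mL
Rate = 244305.8 mcg/hr ÷ 7257.732 mcg/mL = 33.66146 mL/hr
Volume infused = 33.66146 mL/hr × 2.2 hr = 74.0552 mL
Volume remaining = 97 − 74.0552 = 22.9448 mL
Drug remaining = 22.9448 mL × 7257.732 mcg/mL = 166527.2 mcg = 166.5272 mg

167 mg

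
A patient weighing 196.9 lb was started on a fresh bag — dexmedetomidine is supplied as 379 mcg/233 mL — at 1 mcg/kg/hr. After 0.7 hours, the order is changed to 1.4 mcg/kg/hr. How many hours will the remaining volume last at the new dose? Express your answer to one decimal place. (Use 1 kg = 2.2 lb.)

2.5 hours

Initial rate:
Weight = 196.9 lb ÷ 2.2 lb/kg = 89.5 kg
Dose = 1 mcg/kg/hr × 89.5 kg = 89.5 mcg/hr
Concentration = 379 mcg ÷ 233 mL = 1.626609 mcg/mL
Rate = 89.5 mcg/hr ÷ 1.626609 mcg/mL = 55.02243 mL/hr
Volume infused so far = 55.02243 mL/hr × 0.7 hr = 38.5157 mL
Volume remaining = 233 − 38.5157 = 194.4843 mL
New rate:
Dose = 1.4 mcg/kg/hr × 89.5 kg = 125.3 mcg/hr
Rate = 125.3 mcg/hr ÷ 1.626609 mcg/mL = 77.0314 mL/hr
Time remaining = 194.4843 mL ÷ 77.0314 mL/hr = 2.524741 hr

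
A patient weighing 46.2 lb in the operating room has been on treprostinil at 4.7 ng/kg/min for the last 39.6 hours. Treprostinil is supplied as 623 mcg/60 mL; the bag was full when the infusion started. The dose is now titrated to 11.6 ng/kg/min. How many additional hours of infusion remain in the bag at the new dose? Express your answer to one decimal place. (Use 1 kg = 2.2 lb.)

Initial rate:
Weight = 46.2 lb ÷ 2.2 lb/kg = 21 kg
Dose = 4.7 ng/kg/min × 21 kg = 98.7 ng/min
98.7 ng/min × 60 min/hr = 5922 ng/hr
Concentration = 623 mcg ÷ 60 mL = 10.38333 mcg/mL = 10383.33 ng/mL
Rate = 5922 ng/hr ÷ 10383.33 ng/mL = 0.5703371 mL/hr
Volume infused so far = 0.5703371 mL/hr × 39.6 hr = 22.58535 mL
Volume remaining = 60 − 22.58535 = 37.41465 mL
New rate:
Dose = 11.6 ng/kg/min × 21 kg = 243.6 ng/min
243.6 ng/min × 60 min/hr = 14616 ng/hr
Rate = 14616 ng/hr ÷ 10383.33 ng/mL = 1.40764 mL/hr
Time remaining = 37.41465 mL ÷ 1.40764 mL/hr = 26.57969 hr

26.6 hours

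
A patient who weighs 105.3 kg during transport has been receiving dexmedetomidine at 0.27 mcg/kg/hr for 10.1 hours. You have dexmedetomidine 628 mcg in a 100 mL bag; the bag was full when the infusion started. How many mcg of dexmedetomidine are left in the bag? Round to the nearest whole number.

341 mcg

Dose = 0.27 mcg/kg/hr × 105.3 kg = 28.431 mcg/hr
Concentration = 628 mcg ÷ 100 mL = 6.28 mcg/mL
Rate = 28.431 mcg/hr ÷ 6.28 mcg/mL = 4.527229 mL/hr
Volume infused = 4.527229 mL/hr × 10.1 hr = 45.72502 mL
Volume remaining = 100 − 45.72502 = 54.27498 mL
Drug remaining = 54.27498 mL × 6.28 mcg/mL = 340.8469 mcg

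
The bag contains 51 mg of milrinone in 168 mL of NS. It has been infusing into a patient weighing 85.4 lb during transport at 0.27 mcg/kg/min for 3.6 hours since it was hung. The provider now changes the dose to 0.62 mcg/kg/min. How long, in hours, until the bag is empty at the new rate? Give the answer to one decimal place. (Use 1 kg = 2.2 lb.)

33.7 hours

Initial rate:
Weight = 85.4 lb ÷ 2.2 lb/kg = 38.81818 kg
Dose = 0.27 mcg/kg/min × 38.81818 kg = 10.48091 mcg/min
10.48091 mcg/min × 60 min/hr = 628.8545 mcg/hr
Concentration = 51 mg ÷ 168 mL = 0.3035714 mg/mL = 303.5714 mcg/mL
Rate = 628.8545 mcg/hr ÷ 303.5714 mcg/mL = 2.071521 mL/hr
Volume infused so far = 2.071521 mL/hr × 3.6 hr = 7.457475 mL
Volume remaining = 168 − 7.457475 = 160.5425 mL
New rate:
Dose = 0.62 mcg/kg/min × 38.81818 kg = 24.06727 mcg/min
24.06727 mcg/min × 60 min/hr = 1444.036 mcg/hr
Rate = 1444.036 mcg/hr ÷ 303.5714 mcg/mL = 4.756826 mL/hr
Time remaining = 160.5425 mL ÷ 4.756826 mL/hr = 33.74993 hr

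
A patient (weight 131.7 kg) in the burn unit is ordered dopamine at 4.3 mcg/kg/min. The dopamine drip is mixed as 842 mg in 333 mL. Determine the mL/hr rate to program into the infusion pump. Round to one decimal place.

Dose = 4.3 mcg/kg/min × 131.7 kg = 566.31 mcg/min
566.31 mcg/min × 60 min/hr = 33978.6 mcg/hr
Concentration = 842 mg ÷ 333 mL = 2.528529 mg/mL = 2528.529 mcg/mL
Rate = 33978.6 mcg/hr ÷ 2528.529 mcg/mL = 13.43809 mL/hr

13.4 mL/hr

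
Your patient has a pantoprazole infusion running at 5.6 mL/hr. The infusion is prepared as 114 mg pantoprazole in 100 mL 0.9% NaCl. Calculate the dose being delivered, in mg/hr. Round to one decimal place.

6.4 mg/hr

Concentration = 114 mg ÷ 100 mL = 1.14 mg/mL
Drug rate = 5.6 mL/hr × 1.14 mg/mL = 6.384 mg/hr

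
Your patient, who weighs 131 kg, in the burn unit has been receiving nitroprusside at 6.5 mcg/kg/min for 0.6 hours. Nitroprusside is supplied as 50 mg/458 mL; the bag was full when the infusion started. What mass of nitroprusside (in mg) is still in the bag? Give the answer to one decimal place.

Dose = 6.5 mcg/kg/min × 131 kg = 851.5 mcg/min
851.5 mcg/min × 60 min/hr = 51090 mcg/hr
Concentration = 50 mg ÷ 458 mL = 0.1091703 mg/mL = 109.1703 mcg/mL
Rate = 51090 mcg/hr ÷ 109.1703 mcg/mL = 467.9844 mL/hr
Volume infused = 467.9844 mL/hr × 0.6 hr = 280.7906 mL
Volume remaining = 458 − 280.7906 = 177.2094 mL
Drug remaining = 177.2094 mL × 109.1703 mcg/mL = 19346 mcg = 19.346 mg

19.3 mg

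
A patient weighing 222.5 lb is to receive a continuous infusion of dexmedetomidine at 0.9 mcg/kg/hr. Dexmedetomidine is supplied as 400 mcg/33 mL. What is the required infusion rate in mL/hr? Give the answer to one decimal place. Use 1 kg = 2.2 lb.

7.5 mL/hr

Weight = 222.5 lb ÷ 2.2 lb/kg = 101.1364 kg
Dose = 0.9 mcg/kg/hr × 101.1364 kg = 91.02273 mcg/hr
Concentration = 400 mcg ÷ 33 mL = 12.12121 mcg/mL
Rate = 91.02273 mcg/hr ÷ 12.12121 mcg/mL = 7.509375 mL/hr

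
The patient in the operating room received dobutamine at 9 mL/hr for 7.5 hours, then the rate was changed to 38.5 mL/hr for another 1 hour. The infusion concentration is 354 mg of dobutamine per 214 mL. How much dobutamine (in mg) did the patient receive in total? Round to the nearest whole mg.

175 mg

Concentration = 354 mg ÷ 214 mL = 1.654206 mg/mL
Stage 1: 9 mL/hr × 7.5 hr = 67.5 mL → 67.5 mL × 1.654206 mg/mL = 111.6589 mg
Stage 2: 38.5 mL/hr × 1 hr = 38.5 mL → 38.5 mL × 1.654206 mg/mL = 63.68692 mg
Total = 111.6589 + 63.68692 = 175.3458 mg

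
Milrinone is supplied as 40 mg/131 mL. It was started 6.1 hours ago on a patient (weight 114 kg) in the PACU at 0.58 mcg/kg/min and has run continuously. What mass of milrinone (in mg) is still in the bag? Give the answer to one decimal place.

Dose = 0.58 mcg/kg/min × 114 kg = 66.12 mcg/min
66.12 mcg/min × 60 min/hr = 3967.2 mcg/hr
Concentration = 40 mg ÷ 131 mL = 0.3053435 mg/mL = 305.3435 mcg/mL
Rate = 3967.2 mcg/hr ÷ 305.3435 mcg/mL = 12.99258 mL/hr
Volume infused = 12.99258 mL/hr × 6.1 hr = 79.25474 mL
Volume remaining = 131 − 79.25474 = 51.74526 mL
Drug remaining = 51.74526 mL × 305.3435 mcg/mL = 15800.08 mcg = 15.80008 mg

15.8 mg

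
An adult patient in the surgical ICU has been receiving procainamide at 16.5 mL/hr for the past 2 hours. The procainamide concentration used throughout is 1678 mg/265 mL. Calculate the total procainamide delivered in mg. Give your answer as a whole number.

209 mg

Concentration = 1678 mg ÷ 265 mL = 6.332075 mg/mL
Drug rate = 16.5 mL/hr × 6.332075 mg/mL = 104.4792 mg/hr
Total = 104.4792 mg/hr × 2 hr = 208.9585 mg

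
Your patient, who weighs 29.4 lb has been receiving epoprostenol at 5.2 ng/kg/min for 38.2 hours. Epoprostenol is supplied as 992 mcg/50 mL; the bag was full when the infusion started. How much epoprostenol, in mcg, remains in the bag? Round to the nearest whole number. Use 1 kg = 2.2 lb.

Weight = 29.4 lb ÷ 2.2 lb/kg = 13.36364 kg
Dose = 5.2 ng/kg/min × 13.36364 kg = 69.49091 ng/min
69.49091 ng/min × 60 min/hr = 4169.455 ng/hr
Concentration = 992 mcg ÷ 50 mL = 19.84 mcg/mL = 19840 ng/mL
Rate = 4169.455 ng/hr ÷ 19840 ng/mL = 0.210154 mL/hr
Volume infused = 0.210154 mL/hr × 38.2 hr = 8.027881 mL
Volume remaining = 50 − 8.027881 = 41.97212 mL
Drug remaining = 41.97212 mL × 19840 ng/mL = 832726.8 ng = 832.7268 mcg

833 mcg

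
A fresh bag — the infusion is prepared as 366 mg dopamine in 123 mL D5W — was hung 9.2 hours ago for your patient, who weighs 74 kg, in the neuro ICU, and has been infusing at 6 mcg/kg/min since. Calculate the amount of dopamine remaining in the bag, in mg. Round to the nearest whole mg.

Dose = 6 mcg/kg/min × 74 kg = 444 mcg/min
444 mcg/min × 60 min/hr = 26640 mcg/hr
Concentration = 366 mg ÷ 123 mL = 2.97561 mg/mL = 2975.61 mcg/mL
Rate = 26640 mcg/hr ÷ 2975.61 mcg/mL = 8.952787 mL/hr
Volume infused = 8.952787 mL/hr × 9.2 hr = 82.36564 mL
Volume remaining = 123 − 82.36564 = 40.63436 mL
Drug remaining = 40.63436 mL × 2975.61 mcg/mL = 120912 mcg = 120.912 mg

121 mg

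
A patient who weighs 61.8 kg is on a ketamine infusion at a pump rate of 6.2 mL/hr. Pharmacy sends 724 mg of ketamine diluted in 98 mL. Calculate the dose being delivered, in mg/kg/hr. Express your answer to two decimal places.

0.74 mg/kg/hr

Concentration = 724 mg ÷ 98 mL = 7.387755 mg/mL
Drug rate = 6.2 mL/hr × 7.387755 mg/mL = 45.80408 mg/hr
45.80408 mg/hr ÷ 61.8 kg = 0.7411664 mg/kg/hr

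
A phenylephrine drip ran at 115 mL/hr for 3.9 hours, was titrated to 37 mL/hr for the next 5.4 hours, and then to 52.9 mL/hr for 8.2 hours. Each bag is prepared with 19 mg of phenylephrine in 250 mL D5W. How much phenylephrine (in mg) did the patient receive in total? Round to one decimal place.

82.2 mg

Concentration = 19 mg ÷ 250 mL = 0.076 mg/mL
Stage 1: 115 mL/hr × 3.9 hr = 448.5 mL → 448.5 mL × 0.076 mg/mL = 34.086 mg
Stage 2: 37 mL/hr × 5.4 hr = 199.8 mL → 199.8 mL × 0.076 mg/mL = 15.1848 mg
Stage 3: 52.9 mL/hr × 8.2 hr = 433.78 mL → 433.78 mL × 0.076 mg/mL = 32.96728 mg
Total = 34.086 + 15.1848 + 32.96728 = 82.23808 mg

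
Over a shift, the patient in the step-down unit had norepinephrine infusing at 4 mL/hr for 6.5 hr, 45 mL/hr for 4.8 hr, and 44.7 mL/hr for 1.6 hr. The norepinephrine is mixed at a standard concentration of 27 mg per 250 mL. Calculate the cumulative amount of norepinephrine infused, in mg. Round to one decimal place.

33.9 mg

Concentration = 27 mg ÷ 250 mL = 0.108 mg/mL
Stage 1: 4 mL/hr × 6.5 hr = 26 mL → 26 mL × 0.108 mg/mL = 2.808 mg
Stage 2: 45 mL/hr × 4.8 hr = 216 mL → 216 mL × 0.108 mg/mL = 23.328 mg
Stage 3: 44.7 mL/hr × 1.6 hr = 71.52 mL → 71.52 mL × 0.108 mg/mL = 7.72416 mg
Total = 2.808 + 23.328 + 7.72416 = 33.86016 mg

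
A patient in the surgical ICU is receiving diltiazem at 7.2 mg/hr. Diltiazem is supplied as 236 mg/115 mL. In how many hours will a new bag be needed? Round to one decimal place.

Concentration = 236 mg ÷ 115 mL = 2.052174 mg/mL
Rate = 7.2 mg/hr ÷ 2.052174 mg/mL = 3.508475 mL/hr
Duration = 115 mL ÷ 3.508475 mL/hr = 32.77778 hr

32.8 hours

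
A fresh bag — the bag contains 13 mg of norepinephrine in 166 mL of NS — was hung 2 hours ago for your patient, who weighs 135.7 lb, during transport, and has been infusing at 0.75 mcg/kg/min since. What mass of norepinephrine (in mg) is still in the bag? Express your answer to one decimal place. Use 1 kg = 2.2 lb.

Weight = 135.7 lb ÷ 2.2 lb/kg = 61.68182 kg
Dose = 0.75 mcg/kg/min × 61.68182 kg = 46.26136 mcg/min
46.26136 mcg/min × 60 min/hr = 2775.682 mcg/hr
Concentration = 13 mg ÷ 166 mL = 0.07831325 mg/mL = 78.31325 mcg/mL
Rate = 2775.682 mcg/hr ÷ 78.31325 mcg/mL = 35.44332 mL/hr
Volume infused = 35.44332 mL/hr × 2 hr = 70.88664 mL
Volume remaining = 166 − 70.88664 = 95.11336 mL
Drug remaining = 95.11336 mL × 78.31325 mcg/mL = 7448.636 mcg = 7.448636 mg

7.4 mg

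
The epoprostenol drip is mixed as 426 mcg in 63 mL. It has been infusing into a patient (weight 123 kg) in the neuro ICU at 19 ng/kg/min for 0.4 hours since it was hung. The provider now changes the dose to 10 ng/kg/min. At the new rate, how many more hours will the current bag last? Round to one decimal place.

5.0 hours

Initial rate:
Dose = 19 ng/kg/min × 123 kg = 2337 ng/min
2337 ng/min × 60 min/hr = 140220 ng/hr
Concentration = 426 mcg ÷ 63 mL = 6.761905 mcg/mL = 6761.905 ng/mL
Rate = 140220 ng/hr ÷ 6761.905 ng/mL = 20.73676 mL/hr
Volume infused so far = 20.73676 mL/hr × 0.4 hr = 8.294704 mL
Volume remaining = 63 − 8.294704 = 54.7053 mL
New rate:
Dose = 10 ng/kg/min × 123 kg = 1230 ng/min
1230 ng/min × 60 min/hr = 73800 ng/hr
Rate = 73800 ng/hr ÷ 6761.905 ng/mL = 10.91408 mL/hr
Time remaining = 54.7053 mL ÷ 10.91408 mL/hr = 5.012358 hr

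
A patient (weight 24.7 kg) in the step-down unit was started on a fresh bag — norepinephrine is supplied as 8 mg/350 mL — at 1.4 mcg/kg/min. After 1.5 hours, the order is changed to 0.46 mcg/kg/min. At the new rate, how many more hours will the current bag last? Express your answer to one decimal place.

Initial rate:
Dose = 1.4 mcg/kg/min × 24.7 kg = 34.58 mcg/min
34.58 mcg/min × 60 min/hr = 2074.8 mcg/hr
Concentration = 8 mg ÷ 350 mL = 0.02285714 mg/mL = 22.85714 mcg/mL
Rate = 2074.8 mcg/hr ÷ 22.85714 mcg/mL = 90.7725 mL/hr
Volume infused so far = 90.7725 mL/hr × 1.5 hr = 136.1587 mL
Volume remaining = 350 − 136.1587 = 213.8413 mL
New rate:
Dose = 0.46 mcg/kg/min × 24.7 kg = 11.362 mcg/min
11.362 mcg/min × 60 min/hr = 681.72 mcg/hr
Rate = 681.72 mcg/hr ÷ 22.85714 mcg/mL = 29.82525 mL/hr
Time remaining = 213.8413 mL ÷ 29.82525 mL/hr = 7.169806 hr

7.2 hours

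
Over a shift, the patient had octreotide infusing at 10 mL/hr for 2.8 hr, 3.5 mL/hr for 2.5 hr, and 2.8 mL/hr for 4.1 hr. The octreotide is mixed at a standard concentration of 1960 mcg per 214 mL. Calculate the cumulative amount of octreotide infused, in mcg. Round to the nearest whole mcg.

Concentration = 1960 mcg ÷ 214 mL = 9.158879 mcg/mL
Stage 1: 10 mL/hr × 2.8 hr = 28 mL → 28 mL × 9.158879 mcg/mL = 256.4486 mcg
Stage 2: 3.5 mL/hr × 2.5 hr = 8.75 mL → 8.75 mL × 9.158879 mcg/mL = 80.14019 mcg
Stage 3: 2.8 mL/hr × 4.1 hr = 11.48 mL → 11.48 mL × 9.158879 mcg/mL = 105.1439 mcg
Total = 256.4486 + 80.14019 + 105.1439 = 441.7327 mcg

442 mcg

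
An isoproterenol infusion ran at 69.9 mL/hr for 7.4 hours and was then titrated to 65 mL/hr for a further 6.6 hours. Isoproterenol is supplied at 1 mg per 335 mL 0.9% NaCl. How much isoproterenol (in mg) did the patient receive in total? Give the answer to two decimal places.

Concentration = 1 mg ÷ 335 mL = 0.002985075 mg/mL
Stage 1: 69.9 mL/hr × 7.4 hr = 517.26 mL → 517.26 mL × 0.002985075 mg/mL = 1.54406 mg
Stage 2: 65 mL/hr × 6.6 hr = 429 mL → 429 mL × 0.002985075 mg/mL = 1.280597 mg
Total = 1.54406 + 1.280597 = 2.824657 mg

2.82 mg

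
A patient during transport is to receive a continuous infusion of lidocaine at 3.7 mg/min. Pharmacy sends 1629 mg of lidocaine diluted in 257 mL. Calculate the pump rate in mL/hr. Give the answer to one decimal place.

35.0 mL/hr

3.7 mg/min × 60 min/hr = 222 mg/hr
Concentration = 1629 mg ÷ 257 mL = 6.338521 mg/mL
Rate = 222 mg/hr ÷ 6.338521 mg/mL = 35.02394 mL/hr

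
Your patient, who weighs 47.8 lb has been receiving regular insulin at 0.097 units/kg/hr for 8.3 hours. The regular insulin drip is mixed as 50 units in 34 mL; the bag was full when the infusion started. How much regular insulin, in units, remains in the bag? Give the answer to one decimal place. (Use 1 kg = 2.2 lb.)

32.5 units

Weight = 47.8 lb ÷ 2.2 lb/kg = 21.72727 kg
Dose = 0.097 units/kg/hr × 21.72727 kg = 2.107545 units/hr
Concentration = 50 units ÷ 34 mL = 1.470588 units/mL
Rate = 2.107545 units/hr ÷ 1.470588 units/mL = 1.433131 mL/hr
Volume infused = 1.433131 mL/hr × 8.3 hr = 11.89499 mL
Volume remaining = 34 − 11.89499 = 22.10501 mL
Drug remaining = 22.10501 mL × 1.470588 units/mL = 32.50737 units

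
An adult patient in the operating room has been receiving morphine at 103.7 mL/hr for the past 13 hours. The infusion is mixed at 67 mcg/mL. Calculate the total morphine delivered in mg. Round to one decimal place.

90.3 mg

Concentration = 67 mcg/mL = 0.067 mg/mL
Drug rate = 103.7 mL/hr × 0.067 mg/mL = 6.9479 mg/hr
Total = 6.9479 mg/hr × 13 hr = 90.3227 mg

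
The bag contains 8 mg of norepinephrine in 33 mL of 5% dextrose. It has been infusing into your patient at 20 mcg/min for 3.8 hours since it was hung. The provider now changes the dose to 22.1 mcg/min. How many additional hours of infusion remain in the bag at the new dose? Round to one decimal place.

Initial rate:
20 mcg/min × 60 min/hr = 1200 mcg/hr
Concentration = 8 mg ÷ 33 mL = 0.2424242 mg/mL = 242.4242 mcg/mL
Rate = 1200 mcg/hr ÷ 242.4242 mcg/mL = 4.95 mL/hr
Volume infused so far = 4.95 mL/hr × 3.8 hr = 18.81 mL
Volume remaining = 33 − 18.81 = 14.19 mL
New rate:
22.1 mcg/min × 60 min/hr = 1326 mcg/hr
Rate = 1326 mcg/hr ÷ 242.4242 mcg/mL = 5.46975 mL/hr
Time remaining = 14.19 mL ÷ 5.46975 mL/hr = 2.594268 hr

2.6 hours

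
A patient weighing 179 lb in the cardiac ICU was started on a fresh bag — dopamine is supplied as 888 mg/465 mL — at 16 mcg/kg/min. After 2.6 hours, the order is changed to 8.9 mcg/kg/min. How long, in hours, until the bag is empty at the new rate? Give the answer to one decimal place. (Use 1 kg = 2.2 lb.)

15.8 hours

Initial rate:
Weight = 179 lb ÷ 2.2 lb/kg = 81.36364 kg
Dose = 16 mcg/kg/min × 81.36364 kg = 1301.818 mcg/min
1301.818 mcg/min × 60 min/hr = 78109.09 mcg/hr
Concentration = 888 mg ÷ 465 mL = 1.909677 mg/mL = 1909.677 mcg/mL
Rate = 78109.09 mcg/hr ÷ 1909.677 mcg/mL = 40.90172 mL/hr
Volume infused so far = 40.90172 mL/hr × 2.6 hr = 106.3445 mL
Volume remaining = 465 − 106.3445 = 358.6555 mL
New rate:
Dose = 8.9 mcg/kg/min × 81.36364 kg = 724.1364 mcg/min
724.1364 mcg/min × 60 min/hr = 43448.18 mcg/hr
Rate = 43448.18 mcg/hr ÷ 1909.677 mcg/mL = 22.75158 mL/hr
Time remaining = 358.6555 mL ÷ 22.75158 mL/hr = 15.76398 hr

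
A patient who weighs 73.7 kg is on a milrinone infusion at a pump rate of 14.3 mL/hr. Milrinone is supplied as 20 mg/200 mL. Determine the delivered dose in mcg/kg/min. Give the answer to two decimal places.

0.32 mcg/kg/min

Concentration = 20 mg ÷ 200 mL = 0.1 mg/mL = 100 mcg/mL
Drug rate = 14.3 mL/hr × 100 mcg/mL = 1430 mcg/hr
1430 mcg/hr ÷ 60 min/hr = 23.83333 mcg/min
23.83333 mcg/min ÷ 73.7 kg = 0.3233831 mcg/kg/min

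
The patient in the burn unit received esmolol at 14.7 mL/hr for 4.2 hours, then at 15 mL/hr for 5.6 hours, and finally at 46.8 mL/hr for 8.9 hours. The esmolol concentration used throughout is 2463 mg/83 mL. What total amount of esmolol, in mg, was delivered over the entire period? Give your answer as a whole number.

16685 mg

Concentration = 2463 mg ÷ 83 mL = 29.6747 mg/mL
Stage 1: 14.7 mL/hr × 4.2 hr = 61.74 mL → 61.74 mL × 29.6747 mg/mL = 1832.116 mg
Stage 2: 15 mL/hr × 5.6 hr = 84 mL → 84 mL × 29.6747 mg/mL = 2492.675 mg
Stage 3: 46.8 mL/hr × 8.9 hr = 416.52 mL → 416.52 mL × 29.6747 mg/mL = 12360.11 mg
Total = 1832.116 + 2492.675 + 12360.11 = 16684.9 mg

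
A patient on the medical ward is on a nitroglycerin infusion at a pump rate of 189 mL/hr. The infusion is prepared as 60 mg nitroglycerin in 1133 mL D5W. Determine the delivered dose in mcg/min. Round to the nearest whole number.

Concentration = 60 mg ÷ 1133 mL = 0.05295675 mg/mL = 52.95675 mcg/mL
Drug rate = 189 mL/hr × 52.95675 mcg/mL = 10008.83 mcg/hr
10008.83 mcg/hr ÷ 60 min/hr = 166.8138 mcg/min

167 mcg/min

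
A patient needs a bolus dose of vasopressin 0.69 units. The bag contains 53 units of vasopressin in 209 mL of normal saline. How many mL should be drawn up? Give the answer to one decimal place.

2.7 mL

Concentration = 53 units ÷ 209 mL = 0.2535885 units/mL
Volume = 0.69 units ÷ 0.2535885 units/mL = 2.720943 mL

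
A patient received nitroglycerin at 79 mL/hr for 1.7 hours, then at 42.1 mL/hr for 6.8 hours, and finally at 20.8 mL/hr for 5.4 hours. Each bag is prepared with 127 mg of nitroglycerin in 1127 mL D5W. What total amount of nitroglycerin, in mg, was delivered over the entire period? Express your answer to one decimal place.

60.1 mg

Concentration = 127 mg ÷ 1127 mL = 0.1126886 mg/mL
Stage 1: 79 mL/hr × 1.7 hr = 134.3 mL → 134.3 mL × 0.1126886 mg/mL = 15.13407 mg
Stage 2: 42.1 mL/hr × 6.8 hr = 286.28 mL → 286.28 mL × 0.1126886 mg/mL = 32.26048 mg
Stage 3: 20.8 mL/hr × 5.4 hr = 112.32 mL → 112.32 mL × 0.1126886 mg/mL = 12.65718 mg
Total = 15.13407 + 32.26048 + 12.65718 = 60.05173 mg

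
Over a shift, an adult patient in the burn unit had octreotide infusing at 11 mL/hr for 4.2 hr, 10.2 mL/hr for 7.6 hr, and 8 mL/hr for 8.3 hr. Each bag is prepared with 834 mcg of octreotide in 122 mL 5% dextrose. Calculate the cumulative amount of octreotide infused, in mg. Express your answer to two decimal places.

1.30 mg

Concentration = 834 mcg ÷ 122 mL = 6.836066 mcg/mL
Stage 1: 11 mL/hr × 4.2 hr = 46.2 mL → 46.2 mL × 6.836066 mcg/mL = 315.8262 mcg
Stage 2: 10.2 mL/hr × 7.6 hr = 77.52 mL → 77.52 mL × 6.836066 mcg/mL = 529.9318 mcg
Stage 3: 8 mL/hr × 8.3 hr = 66.4 mL → 66.4 mL × 6.836066 mcg/mL = 453.9148 mcg
Total = 315.8262 + 529.9318 + 453.9148 = 1299.673 mcg = 1.299673 mg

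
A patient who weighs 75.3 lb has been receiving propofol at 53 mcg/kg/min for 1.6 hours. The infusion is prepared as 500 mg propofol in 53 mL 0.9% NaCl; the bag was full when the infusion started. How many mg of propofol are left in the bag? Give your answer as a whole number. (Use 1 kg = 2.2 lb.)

326 mg

Weight = 75.3 lb ÷ 2.2 lb/kg = 34.22727 kg
Dose = 53 mcg/kg/min × 34.22727 kg = 1814.045 mcg/min
1814.045 mcg/min × 60 min/hr = 108842.7 mcg/hr
Concentration = 500 mg ÷ 53 mL = 9.433962 mg/mL = 9433.962 mcg/mL
Rate = 108842.7 mcg/hr ÷ 9433.962 mcg/mL = 11.53733 mL/hr
Volume infused = 11.53733 mL/hr × 1.6 hr = 18.45973 mL
Volume remaining = 53 − 18.45973 = 34.54027 mL
Drug remaining = 34.54027 mL × 9433.962 mcg/mL = 325851.6 mcg = 325.8516 mg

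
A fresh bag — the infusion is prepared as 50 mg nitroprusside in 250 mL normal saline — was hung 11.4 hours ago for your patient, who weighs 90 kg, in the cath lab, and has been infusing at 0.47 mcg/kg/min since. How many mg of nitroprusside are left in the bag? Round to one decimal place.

Dose = 0.47 mcg/kg/min × 90 kg = 42.3 mcg/min
42.3 mcg/min × 60 min/hr = 2538 mcg/hr
Concentration = 50 mg ÷ 250 mL = 0.2 mg/mL = 200 mcg/mL
Rate = 2538 mcg/hr ÷ 200 mcg/mL = 12.69 mL/hr
Volume infused = 12.69 mL/hr × 11.4 hr = 144.666 mL
Volume remaining = 250 − 144.666 = 105.334 mL
Drug remaining = 105.334 mL × 200 mcg/mL = 21066.8 mcg = 21.0668 mg

21.1 mg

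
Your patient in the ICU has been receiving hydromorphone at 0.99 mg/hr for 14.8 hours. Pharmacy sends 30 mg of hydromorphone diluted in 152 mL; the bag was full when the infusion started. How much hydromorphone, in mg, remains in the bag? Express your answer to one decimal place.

15.3 mg

Concentration = 30 mg ÷ 152 mL = 0.1973684 mg/mL
Rate = 0.99 mg/hr ÷ 0.1973684 mg/mL = 5.016 mL/hr
Volume infused = 5.016 mL/hr × 14.8 hr = 74.2368 mL
Volume remaining = 152 − 74.2368 = 77.7632 mL
Drug remaining = 77.7632 mL × 0.1973684 mg/mL = 15.348 mg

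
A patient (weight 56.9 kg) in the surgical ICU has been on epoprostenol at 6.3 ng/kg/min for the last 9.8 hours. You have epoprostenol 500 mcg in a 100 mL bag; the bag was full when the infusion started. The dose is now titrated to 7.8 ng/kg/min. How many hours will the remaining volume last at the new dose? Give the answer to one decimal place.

10.9 hours

Initial rate:
Dose = 6.3 ng/kg/min × 56.9 kg = 358.47 ng/min
358.47 ng/min × 60 min/hr = 21508.2 ng/hr
Concentration = 500 mcg ÷ 100 mL = 5 mcg/mL = 5000 ng/mL
Rate = 21508.2 ng/hr ÷ 5000 ng/mL = 4.30164 mL/hr
Volume infused so far = 4.30164 mL/hr × 9.8 hr = 42.15607 mL
Volume remaining = 100 − 42.15607 = 57.84393 mL
New rate:
Dose = 7.8 ng/kg/min × 56.9 kg = 443.82 ng/min
443.82 ng/min × 60 min/hr = 26629.2 ng/hr
Rate = 26629.2 ng/hr ÷ 5000 ng/mL = 5.32584 mL/hr
Time remaining = 57.84393 mL ÷ 5.32584 mL/hr = 10.861 hr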